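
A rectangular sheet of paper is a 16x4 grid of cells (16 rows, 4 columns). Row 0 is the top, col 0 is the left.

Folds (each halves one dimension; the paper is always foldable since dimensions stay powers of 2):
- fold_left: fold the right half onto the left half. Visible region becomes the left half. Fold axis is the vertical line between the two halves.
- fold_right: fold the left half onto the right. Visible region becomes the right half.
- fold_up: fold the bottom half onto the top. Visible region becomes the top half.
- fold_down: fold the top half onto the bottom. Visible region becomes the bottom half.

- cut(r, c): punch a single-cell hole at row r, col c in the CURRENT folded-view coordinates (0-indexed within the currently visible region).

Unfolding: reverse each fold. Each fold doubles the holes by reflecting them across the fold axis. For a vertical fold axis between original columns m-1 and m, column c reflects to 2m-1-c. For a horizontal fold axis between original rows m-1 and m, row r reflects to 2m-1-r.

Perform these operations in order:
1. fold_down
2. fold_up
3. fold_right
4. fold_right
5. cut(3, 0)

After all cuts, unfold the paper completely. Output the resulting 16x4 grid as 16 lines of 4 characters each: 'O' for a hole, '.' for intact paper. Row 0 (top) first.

Op 1 fold_down: fold axis h@8; visible region now rows[8,16) x cols[0,4) = 8x4
Op 2 fold_up: fold axis h@12; visible region now rows[8,12) x cols[0,4) = 4x4
Op 3 fold_right: fold axis v@2; visible region now rows[8,12) x cols[2,4) = 4x2
Op 4 fold_right: fold axis v@3; visible region now rows[8,12) x cols[3,4) = 4x1
Op 5 cut(3, 0): punch at orig (11,3); cuts so far [(11, 3)]; region rows[8,12) x cols[3,4) = 4x1
Unfold 1 (reflect across v@3): 2 holes -> [(11, 2), (11, 3)]
Unfold 2 (reflect across v@2): 4 holes -> [(11, 0), (11, 1), (11, 2), (11, 3)]
Unfold 3 (reflect across h@12): 8 holes -> [(11, 0), (11, 1), (11, 2), (11, 3), (12, 0), (12, 1), (12, 2), (12, 3)]
Unfold 4 (reflect across h@8): 16 holes -> [(3, 0), (3, 1), (3, 2), (3, 3), (4, 0), (4, 1), (4, 2), (4, 3), (11, 0), (11, 1), (11, 2), (11, 3), (12, 0), (12, 1), (12, 2), (12, 3)]

Answer: ....
....
....
OOOO
OOOO
....
....
....
....
....
....
OOOO
OOOO
....
....
....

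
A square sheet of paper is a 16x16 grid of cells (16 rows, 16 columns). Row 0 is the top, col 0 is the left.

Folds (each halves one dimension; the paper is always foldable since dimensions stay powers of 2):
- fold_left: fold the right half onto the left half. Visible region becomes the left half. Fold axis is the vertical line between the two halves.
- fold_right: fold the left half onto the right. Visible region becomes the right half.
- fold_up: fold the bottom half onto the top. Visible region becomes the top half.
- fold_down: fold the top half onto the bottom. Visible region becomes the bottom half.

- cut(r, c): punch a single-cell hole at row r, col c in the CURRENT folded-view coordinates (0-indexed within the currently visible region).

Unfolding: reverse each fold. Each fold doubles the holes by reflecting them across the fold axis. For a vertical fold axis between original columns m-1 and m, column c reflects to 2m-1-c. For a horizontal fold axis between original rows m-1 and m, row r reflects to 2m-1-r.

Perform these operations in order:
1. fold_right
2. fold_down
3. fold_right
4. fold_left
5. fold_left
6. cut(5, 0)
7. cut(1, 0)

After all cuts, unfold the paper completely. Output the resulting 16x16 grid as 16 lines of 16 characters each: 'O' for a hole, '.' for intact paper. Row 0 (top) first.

Answer: ................
................
OOOOOOOOOOOOOOOO
................
................
................
OOOOOOOOOOOOOOOO
................
................
OOOOOOOOOOOOOOOO
................
................
................
OOOOOOOOOOOOOOOO
................
................

Derivation:
Op 1 fold_right: fold axis v@8; visible region now rows[0,16) x cols[8,16) = 16x8
Op 2 fold_down: fold axis h@8; visible region now rows[8,16) x cols[8,16) = 8x8
Op 3 fold_right: fold axis v@12; visible region now rows[8,16) x cols[12,16) = 8x4
Op 4 fold_left: fold axis v@14; visible region now rows[8,16) x cols[12,14) = 8x2
Op 5 fold_left: fold axis v@13; visible region now rows[8,16) x cols[12,13) = 8x1
Op 6 cut(5, 0): punch at orig (13,12); cuts so far [(13, 12)]; region rows[8,16) x cols[12,13) = 8x1
Op 7 cut(1, 0): punch at orig (9,12); cuts so far [(9, 12), (13, 12)]; region rows[8,16) x cols[12,13) = 8x1
Unfold 1 (reflect across v@13): 4 holes -> [(9, 12), (9, 13), (13, 12), (13, 13)]
Unfold 2 (reflect across v@14): 8 holes -> [(9, 12), (9, 13), (9, 14), (9, 15), (13, 12), (13, 13), (13, 14), (13, 15)]
Unfold 3 (reflect across v@12): 16 holes -> [(9, 8), (9, 9), (9, 10), (9, 11), (9, 12), (9, 13), (9, 14), (9, 15), (13, 8), (13, 9), (13, 10), (13, 11), (13, 12), (13, 13), (13, 14), (13, 15)]
Unfold 4 (reflect across h@8): 32 holes -> [(2, 8), (2, 9), (2, 10), (2, 11), (2, 12), (2, 13), (2, 14), (2, 15), (6, 8), (6, 9), (6, 10), (6, 11), (6, 12), (6, 13), (6, 14), (6, 15), (9, 8), (9, 9), (9, 10), (9, 11), (9, 12), (9, 13), (9, 14), (9, 15), (13, 8), (13, 9), (13, 10), (13, 11), (13, 12), (13, 13), (13, 14), (13, 15)]
Unfold 5 (reflect across v@8): 64 holes -> [(2, 0), (2, 1), (2, 2), (2, 3), (2, 4), (2, 5), (2, 6), (2, 7), (2, 8), (2, 9), (2, 10), (2, 11), (2, 12), (2, 13), (2, 14), (2, 15), (6, 0), (6, 1), (6, 2), (6, 3), (6, 4), (6, 5), (6, 6), (6, 7), (6, 8), (6, 9), (6, 10), (6, 11), (6, 12), (6, 13), (6, 14), (6, 15), (9, 0), (9, 1), (9, 2), (9, 3), (9, 4), (9, 5), (9, 6), (9, 7), (9, 8), (9, 9), (9, 10), (9, 11), (9, 12), (9, 13), (9, 14), (9, 15), (13, 0), (13, 1), (13, 2), (13, 3), (13, 4), (13, 5), (13, 6), (13, 7), (13, 8), (13, 9), (13, 10), (13, 11), (13, 12), (13, 13), (13, 14), (13, 15)]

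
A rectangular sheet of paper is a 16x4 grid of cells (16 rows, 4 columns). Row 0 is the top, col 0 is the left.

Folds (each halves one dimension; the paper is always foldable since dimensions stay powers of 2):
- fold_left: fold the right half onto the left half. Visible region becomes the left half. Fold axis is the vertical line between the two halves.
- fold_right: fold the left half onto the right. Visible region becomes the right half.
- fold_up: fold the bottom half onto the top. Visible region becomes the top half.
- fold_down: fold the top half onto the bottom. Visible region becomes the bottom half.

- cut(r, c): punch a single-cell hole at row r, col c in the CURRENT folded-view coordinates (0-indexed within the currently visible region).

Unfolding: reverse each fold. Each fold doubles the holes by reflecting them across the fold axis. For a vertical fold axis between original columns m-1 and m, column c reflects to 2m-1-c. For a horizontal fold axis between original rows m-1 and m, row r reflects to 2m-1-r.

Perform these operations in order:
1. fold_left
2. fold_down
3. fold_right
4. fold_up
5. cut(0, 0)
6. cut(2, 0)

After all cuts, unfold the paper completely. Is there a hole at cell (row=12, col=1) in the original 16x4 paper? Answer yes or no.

Op 1 fold_left: fold axis v@2; visible region now rows[0,16) x cols[0,2) = 16x2
Op 2 fold_down: fold axis h@8; visible region now rows[8,16) x cols[0,2) = 8x2
Op 3 fold_right: fold axis v@1; visible region now rows[8,16) x cols[1,2) = 8x1
Op 4 fold_up: fold axis h@12; visible region now rows[8,12) x cols[1,2) = 4x1
Op 5 cut(0, 0): punch at orig (8,1); cuts so far [(8, 1)]; region rows[8,12) x cols[1,2) = 4x1
Op 6 cut(2, 0): punch at orig (10,1); cuts so far [(8, 1), (10, 1)]; region rows[8,12) x cols[1,2) = 4x1
Unfold 1 (reflect across h@12): 4 holes -> [(8, 1), (10, 1), (13, 1), (15, 1)]
Unfold 2 (reflect across v@1): 8 holes -> [(8, 0), (8, 1), (10, 0), (10, 1), (13, 0), (13, 1), (15, 0), (15, 1)]
Unfold 3 (reflect across h@8): 16 holes -> [(0, 0), (0, 1), (2, 0), (2, 1), (5, 0), (5, 1), (7, 0), (7, 1), (8, 0), (8, 1), (10, 0), (10, 1), (13, 0), (13, 1), (15, 0), (15, 1)]
Unfold 4 (reflect across v@2): 32 holes -> [(0, 0), (0, 1), (0, 2), (0, 3), (2, 0), (2, 1), (2, 2), (2, 3), (5, 0), (5, 1), (5, 2), (5, 3), (7, 0), (7, 1), (7, 2), (7, 3), (8, 0), (8, 1), (8, 2), (8, 3), (10, 0), (10, 1), (10, 2), (10, 3), (13, 0), (13, 1), (13, 2), (13, 3), (15, 0), (15, 1), (15, 2), (15, 3)]
Holes: [(0, 0), (0, 1), (0, 2), (0, 3), (2, 0), (2, 1), (2, 2), (2, 3), (5, 0), (5, 1), (5, 2), (5, 3), (7, 0), (7, 1), (7, 2), (7, 3), (8, 0), (8, 1), (8, 2), (8, 3), (10, 0), (10, 1), (10, 2), (10, 3), (13, 0), (13, 1), (13, 2), (13, 3), (15, 0), (15, 1), (15, 2), (15, 3)]

Answer: no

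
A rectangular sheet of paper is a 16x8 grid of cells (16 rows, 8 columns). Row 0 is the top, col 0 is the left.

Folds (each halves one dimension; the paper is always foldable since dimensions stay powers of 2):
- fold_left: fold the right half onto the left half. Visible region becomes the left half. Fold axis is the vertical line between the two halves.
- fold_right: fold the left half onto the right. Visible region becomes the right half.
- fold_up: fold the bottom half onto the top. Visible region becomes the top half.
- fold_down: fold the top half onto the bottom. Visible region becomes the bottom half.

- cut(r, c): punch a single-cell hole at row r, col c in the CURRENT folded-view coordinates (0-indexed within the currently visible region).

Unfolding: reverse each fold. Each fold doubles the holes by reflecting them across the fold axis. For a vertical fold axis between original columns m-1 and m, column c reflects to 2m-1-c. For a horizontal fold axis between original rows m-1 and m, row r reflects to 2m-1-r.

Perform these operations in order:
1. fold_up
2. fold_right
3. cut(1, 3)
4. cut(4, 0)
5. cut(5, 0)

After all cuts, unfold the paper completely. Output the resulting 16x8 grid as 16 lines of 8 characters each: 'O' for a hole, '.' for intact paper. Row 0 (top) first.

Op 1 fold_up: fold axis h@8; visible region now rows[0,8) x cols[0,8) = 8x8
Op 2 fold_right: fold axis v@4; visible region now rows[0,8) x cols[4,8) = 8x4
Op 3 cut(1, 3): punch at orig (1,7); cuts so far [(1, 7)]; region rows[0,8) x cols[4,8) = 8x4
Op 4 cut(4, 0): punch at orig (4,4); cuts so far [(1, 7), (4, 4)]; region rows[0,8) x cols[4,8) = 8x4
Op 5 cut(5, 0): punch at orig (5,4); cuts so far [(1, 7), (4, 4), (5, 4)]; region rows[0,8) x cols[4,8) = 8x4
Unfold 1 (reflect across v@4): 6 holes -> [(1, 0), (1, 7), (4, 3), (4, 4), (5, 3), (5, 4)]
Unfold 2 (reflect across h@8): 12 holes -> [(1, 0), (1, 7), (4, 3), (4, 4), (5, 3), (5, 4), (10, 3), (10, 4), (11, 3), (11, 4), (14, 0), (14, 7)]

Answer: ........
O......O
........
........
...OO...
...OO...
........
........
........
........
...OO...
...OO...
........
........
O......O
........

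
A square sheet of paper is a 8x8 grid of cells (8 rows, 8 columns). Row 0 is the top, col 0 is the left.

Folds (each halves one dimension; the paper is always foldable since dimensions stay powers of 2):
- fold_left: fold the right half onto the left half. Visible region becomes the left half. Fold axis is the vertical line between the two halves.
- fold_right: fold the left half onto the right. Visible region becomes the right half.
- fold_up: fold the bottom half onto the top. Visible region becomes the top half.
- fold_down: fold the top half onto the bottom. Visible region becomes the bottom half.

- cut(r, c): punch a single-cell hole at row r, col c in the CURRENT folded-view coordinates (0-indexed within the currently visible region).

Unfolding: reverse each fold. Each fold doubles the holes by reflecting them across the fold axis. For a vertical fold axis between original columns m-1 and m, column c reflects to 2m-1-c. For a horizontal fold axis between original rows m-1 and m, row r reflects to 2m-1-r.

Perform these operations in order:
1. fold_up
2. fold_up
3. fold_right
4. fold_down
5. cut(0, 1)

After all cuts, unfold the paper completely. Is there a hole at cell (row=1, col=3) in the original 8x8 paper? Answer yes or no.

Op 1 fold_up: fold axis h@4; visible region now rows[0,4) x cols[0,8) = 4x8
Op 2 fold_up: fold axis h@2; visible region now rows[0,2) x cols[0,8) = 2x8
Op 3 fold_right: fold axis v@4; visible region now rows[0,2) x cols[4,8) = 2x4
Op 4 fold_down: fold axis h@1; visible region now rows[1,2) x cols[4,8) = 1x4
Op 5 cut(0, 1): punch at orig (1,5); cuts so far [(1, 5)]; region rows[1,2) x cols[4,8) = 1x4
Unfold 1 (reflect across h@1): 2 holes -> [(0, 5), (1, 5)]
Unfold 2 (reflect across v@4): 4 holes -> [(0, 2), (0, 5), (1, 2), (1, 5)]
Unfold 3 (reflect across h@2): 8 holes -> [(0, 2), (0, 5), (1, 2), (1, 5), (2, 2), (2, 5), (3, 2), (3, 5)]
Unfold 4 (reflect across h@4): 16 holes -> [(0, 2), (0, 5), (1, 2), (1, 5), (2, 2), (2, 5), (3, 2), (3, 5), (4, 2), (4, 5), (5, 2), (5, 5), (6, 2), (6, 5), (7, 2), (7, 5)]
Holes: [(0, 2), (0, 5), (1, 2), (1, 5), (2, 2), (2, 5), (3, 2), (3, 5), (4, 2), (4, 5), (5, 2), (5, 5), (6, 2), (6, 5), (7, 2), (7, 5)]

Answer: no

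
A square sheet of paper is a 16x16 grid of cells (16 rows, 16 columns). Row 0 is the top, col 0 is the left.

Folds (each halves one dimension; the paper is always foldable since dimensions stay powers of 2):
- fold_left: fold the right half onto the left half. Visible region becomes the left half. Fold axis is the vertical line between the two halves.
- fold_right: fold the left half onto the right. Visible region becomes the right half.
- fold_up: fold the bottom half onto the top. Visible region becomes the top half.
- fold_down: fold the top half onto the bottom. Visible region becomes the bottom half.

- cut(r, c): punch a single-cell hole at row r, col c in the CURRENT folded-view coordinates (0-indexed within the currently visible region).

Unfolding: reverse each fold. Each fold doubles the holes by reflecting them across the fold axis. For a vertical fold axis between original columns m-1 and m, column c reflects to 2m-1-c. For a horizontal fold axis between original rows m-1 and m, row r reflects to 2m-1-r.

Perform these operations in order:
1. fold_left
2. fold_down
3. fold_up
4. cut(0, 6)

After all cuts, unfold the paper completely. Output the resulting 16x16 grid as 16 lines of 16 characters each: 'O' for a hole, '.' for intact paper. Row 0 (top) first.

Op 1 fold_left: fold axis v@8; visible region now rows[0,16) x cols[0,8) = 16x8
Op 2 fold_down: fold axis h@8; visible region now rows[8,16) x cols[0,8) = 8x8
Op 3 fold_up: fold axis h@12; visible region now rows[8,12) x cols[0,8) = 4x8
Op 4 cut(0, 6): punch at orig (8,6); cuts so far [(8, 6)]; region rows[8,12) x cols[0,8) = 4x8
Unfold 1 (reflect across h@12): 2 holes -> [(8, 6), (15, 6)]
Unfold 2 (reflect across h@8): 4 holes -> [(0, 6), (7, 6), (8, 6), (15, 6)]
Unfold 3 (reflect across v@8): 8 holes -> [(0, 6), (0, 9), (7, 6), (7, 9), (8, 6), (8, 9), (15, 6), (15, 9)]

Answer: ......O..O......
................
................
................
................
................
................
......O..O......
......O..O......
................
................
................
................
................
................
......O..O......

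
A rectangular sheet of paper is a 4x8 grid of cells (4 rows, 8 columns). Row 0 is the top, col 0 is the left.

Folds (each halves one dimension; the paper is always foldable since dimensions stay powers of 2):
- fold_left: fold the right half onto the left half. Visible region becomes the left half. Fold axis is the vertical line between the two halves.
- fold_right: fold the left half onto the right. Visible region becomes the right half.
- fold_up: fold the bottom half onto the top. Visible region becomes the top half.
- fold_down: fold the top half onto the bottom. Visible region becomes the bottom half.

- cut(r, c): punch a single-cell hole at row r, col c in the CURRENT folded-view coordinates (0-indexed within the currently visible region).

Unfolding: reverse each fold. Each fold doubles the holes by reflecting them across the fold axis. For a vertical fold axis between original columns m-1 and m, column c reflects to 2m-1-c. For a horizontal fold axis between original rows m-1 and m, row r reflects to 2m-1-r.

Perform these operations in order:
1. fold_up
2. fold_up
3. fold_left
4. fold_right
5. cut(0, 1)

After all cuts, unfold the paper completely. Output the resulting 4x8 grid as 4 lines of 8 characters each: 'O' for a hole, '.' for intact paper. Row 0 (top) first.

Answer: O..OO..O
O..OO..O
O..OO..O
O..OO..O

Derivation:
Op 1 fold_up: fold axis h@2; visible region now rows[0,2) x cols[0,8) = 2x8
Op 2 fold_up: fold axis h@1; visible region now rows[0,1) x cols[0,8) = 1x8
Op 3 fold_left: fold axis v@4; visible region now rows[0,1) x cols[0,4) = 1x4
Op 4 fold_right: fold axis v@2; visible region now rows[0,1) x cols[2,4) = 1x2
Op 5 cut(0, 1): punch at orig (0,3); cuts so far [(0, 3)]; region rows[0,1) x cols[2,4) = 1x2
Unfold 1 (reflect across v@2): 2 holes -> [(0, 0), (0, 3)]
Unfold 2 (reflect across v@4): 4 holes -> [(0, 0), (0, 3), (0, 4), (0, 7)]
Unfold 3 (reflect across h@1): 8 holes -> [(0, 0), (0, 3), (0, 4), (0, 7), (1, 0), (1, 3), (1, 4), (1, 7)]
Unfold 4 (reflect across h@2): 16 holes -> [(0, 0), (0, 3), (0, 4), (0, 7), (1, 0), (1, 3), (1, 4), (1, 7), (2, 0), (2, 3), (2, 4), (2, 7), (3, 0), (3, 3), (3, 4), (3, 7)]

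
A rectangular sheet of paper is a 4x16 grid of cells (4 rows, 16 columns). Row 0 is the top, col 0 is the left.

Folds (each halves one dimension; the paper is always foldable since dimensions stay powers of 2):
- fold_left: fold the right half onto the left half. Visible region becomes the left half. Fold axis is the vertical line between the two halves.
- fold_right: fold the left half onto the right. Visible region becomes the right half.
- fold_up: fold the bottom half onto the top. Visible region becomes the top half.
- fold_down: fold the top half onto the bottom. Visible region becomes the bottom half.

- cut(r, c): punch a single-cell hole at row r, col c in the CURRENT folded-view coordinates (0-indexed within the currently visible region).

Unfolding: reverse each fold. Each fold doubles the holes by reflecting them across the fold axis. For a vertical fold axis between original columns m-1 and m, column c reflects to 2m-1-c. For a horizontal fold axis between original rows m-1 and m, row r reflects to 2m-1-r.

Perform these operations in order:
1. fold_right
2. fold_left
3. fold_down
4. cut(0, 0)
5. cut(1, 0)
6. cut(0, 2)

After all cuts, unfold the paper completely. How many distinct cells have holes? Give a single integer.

Answer: 24

Derivation:
Op 1 fold_right: fold axis v@8; visible region now rows[0,4) x cols[8,16) = 4x8
Op 2 fold_left: fold axis v@12; visible region now rows[0,4) x cols[8,12) = 4x4
Op 3 fold_down: fold axis h@2; visible region now rows[2,4) x cols[8,12) = 2x4
Op 4 cut(0, 0): punch at orig (2,8); cuts so far [(2, 8)]; region rows[2,4) x cols[8,12) = 2x4
Op 5 cut(1, 0): punch at orig (3,8); cuts so far [(2, 8), (3, 8)]; region rows[2,4) x cols[8,12) = 2x4
Op 6 cut(0, 2): punch at orig (2,10); cuts so far [(2, 8), (2, 10), (3, 8)]; region rows[2,4) x cols[8,12) = 2x4
Unfold 1 (reflect across h@2): 6 holes -> [(0, 8), (1, 8), (1, 10), (2, 8), (2, 10), (3, 8)]
Unfold 2 (reflect across v@12): 12 holes -> [(0, 8), (0, 15), (1, 8), (1, 10), (1, 13), (1, 15), (2, 8), (2, 10), (2, 13), (2, 15), (3, 8), (3, 15)]
Unfold 3 (reflect across v@8): 24 holes -> [(0, 0), (0, 7), (0, 8), (0, 15), (1, 0), (1, 2), (1, 5), (1, 7), (1, 8), (1, 10), (1, 13), (1, 15), (2, 0), (2, 2), (2, 5), (2, 7), (2, 8), (2, 10), (2, 13), (2, 15), (3, 0), (3, 7), (3, 8), (3, 15)]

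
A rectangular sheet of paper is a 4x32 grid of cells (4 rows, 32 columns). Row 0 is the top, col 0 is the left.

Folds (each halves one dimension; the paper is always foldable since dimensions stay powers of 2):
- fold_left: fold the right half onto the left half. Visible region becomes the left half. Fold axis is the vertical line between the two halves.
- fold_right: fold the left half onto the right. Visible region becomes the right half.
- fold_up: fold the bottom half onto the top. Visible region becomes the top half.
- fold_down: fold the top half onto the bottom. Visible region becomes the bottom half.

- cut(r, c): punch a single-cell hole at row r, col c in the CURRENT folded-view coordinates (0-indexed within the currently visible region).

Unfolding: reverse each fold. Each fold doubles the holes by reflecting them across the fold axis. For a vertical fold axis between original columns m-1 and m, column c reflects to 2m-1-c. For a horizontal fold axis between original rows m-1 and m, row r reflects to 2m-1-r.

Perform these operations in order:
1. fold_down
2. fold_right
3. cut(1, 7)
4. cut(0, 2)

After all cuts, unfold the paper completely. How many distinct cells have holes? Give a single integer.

Op 1 fold_down: fold axis h@2; visible region now rows[2,4) x cols[0,32) = 2x32
Op 2 fold_right: fold axis v@16; visible region now rows[2,4) x cols[16,32) = 2x16
Op 3 cut(1, 7): punch at orig (3,23); cuts so far [(3, 23)]; region rows[2,4) x cols[16,32) = 2x16
Op 4 cut(0, 2): punch at orig (2,18); cuts so far [(2, 18), (3, 23)]; region rows[2,4) x cols[16,32) = 2x16
Unfold 1 (reflect across v@16): 4 holes -> [(2, 13), (2, 18), (3, 8), (3, 23)]
Unfold 2 (reflect across h@2): 8 holes -> [(0, 8), (0, 23), (1, 13), (1, 18), (2, 13), (2, 18), (3, 8), (3, 23)]

Answer: 8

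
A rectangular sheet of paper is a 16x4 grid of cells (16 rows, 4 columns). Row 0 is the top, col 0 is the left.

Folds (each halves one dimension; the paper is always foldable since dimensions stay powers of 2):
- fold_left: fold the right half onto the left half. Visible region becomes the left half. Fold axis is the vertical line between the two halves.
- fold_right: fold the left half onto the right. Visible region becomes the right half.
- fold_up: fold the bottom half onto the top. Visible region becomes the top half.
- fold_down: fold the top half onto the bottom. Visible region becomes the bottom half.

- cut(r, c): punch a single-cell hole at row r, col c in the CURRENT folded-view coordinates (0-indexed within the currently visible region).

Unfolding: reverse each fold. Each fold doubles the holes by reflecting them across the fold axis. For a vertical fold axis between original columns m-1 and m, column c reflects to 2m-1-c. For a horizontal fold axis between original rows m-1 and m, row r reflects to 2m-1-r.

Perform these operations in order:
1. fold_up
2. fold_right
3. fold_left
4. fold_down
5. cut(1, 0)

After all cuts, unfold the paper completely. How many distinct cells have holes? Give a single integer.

Op 1 fold_up: fold axis h@8; visible region now rows[0,8) x cols[0,4) = 8x4
Op 2 fold_right: fold axis v@2; visible region now rows[0,8) x cols[2,4) = 8x2
Op 3 fold_left: fold axis v@3; visible region now rows[0,8) x cols[2,3) = 8x1
Op 4 fold_down: fold axis h@4; visible region now rows[4,8) x cols[2,3) = 4x1
Op 5 cut(1, 0): punch at orig (5,2); cuts so far [(5, 2)]; region rows[4,8) x cols[2,3) = 4x1
Unfold 1 (reflect across h@4): 2 holes -> [(2, 2), (5, 2)]
Unfold 2 (reflect across v@3): 4 holes -> [(2, 2), (2, 3), (5, 2), (5, 3)]
Unfold 3 (reflect across v@2): 8 holes -> [(2, 0), (2, 1), (2, 2), (2, 3), (5, 0), (5, 1), (5, 2), (5, 3)]
Unfold 4 (reflect across h@8): 16 holes -> [(2, 0), (2, 1), (2, 2), (2, 3), (5, 0), (5, 1), (5, 2), (5, 3), (10, 0), (10, 1), (10, 2), (10, 3), (13, 0), (13, 1), (13, 2), (13, 3)]

Answer: 16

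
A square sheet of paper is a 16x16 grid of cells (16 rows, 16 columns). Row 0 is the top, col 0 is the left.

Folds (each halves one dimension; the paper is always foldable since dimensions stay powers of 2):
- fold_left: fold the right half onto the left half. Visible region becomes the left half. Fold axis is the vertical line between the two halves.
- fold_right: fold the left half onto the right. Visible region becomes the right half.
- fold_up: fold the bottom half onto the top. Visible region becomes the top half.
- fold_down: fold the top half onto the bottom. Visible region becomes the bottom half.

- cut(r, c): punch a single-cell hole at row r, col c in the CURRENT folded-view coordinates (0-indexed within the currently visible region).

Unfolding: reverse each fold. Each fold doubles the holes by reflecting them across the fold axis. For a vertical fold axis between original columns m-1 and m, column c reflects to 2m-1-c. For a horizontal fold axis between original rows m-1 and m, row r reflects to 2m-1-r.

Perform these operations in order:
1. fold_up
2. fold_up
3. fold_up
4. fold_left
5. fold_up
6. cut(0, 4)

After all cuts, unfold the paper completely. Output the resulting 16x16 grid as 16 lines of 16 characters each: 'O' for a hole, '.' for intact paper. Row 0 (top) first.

Op 1 fold_up: fold axis h@8; visible region now rows[0,8) x cols[0,16) = 8x16
Op 2 fold_up: fold axis h@4; visible region now rows[0,4) x cols[0,16) = 4x16
Op 3 fold_up: fold axis h@2; visible region now rows[0,2) x cols[0,16) = 2x16
Op 4 fold_left: fold axis v@8; visible region now rows[0,2) x cols[0,8) = 2x8
Op 5 fold_up: fold axis h@1; visible region now rows[0,1) x cols[0,8) = 1x8
Op 6 cut(0, 4): punch at orig (0,4); cuts so far [(0, 4)]; region rows[0,1) x cols[0,8) = 1x8
Unfold 1 (reflect across h@1): 2 holes -> [(0, 4), (1, 4)]
Unfold 2 (reflect across v@8): 4 holes -> [(0, 4), (0, 11), (1, 4), (1, 11)]
Unfold 3 (reflect across h@2): 8 holes -> [(0, 4), (0, 11), (1, 4), (1, 11), (2, 4), (2, 11), (3, 4), (3, 11)]
Unfold 4 (reflect across h@4): 16 holes -> [(0, 4), (0, 11), (1, 4), (1, 11), (2, 4), (2, 11), (3, 4), (3, 11), (4, 4), (4, 11), (5, 4), (5, 11), (6, 4), (6, 11), (7, 4), (7, 11)]
Unfold 5 (reflect across h@8): 32 holes -> [(0, 4), (0, 11), (1, 4), (1, 11), (2, 4), (2, 11), (3, 4), (3, 11), (4, 4), (4, 11), (5, 4), (5, 11), (6, 4), (6, 11), (7, 4), (7, 11), (8, 4), (8, 11), (9, 4), (9, 11), (10, 4), (10, 11), (11, 4), (11, 11), (12, 4), (12, 11), (13, 4), (13, 11), (14, 4), (14, 11), (15, 4), (15, 11)]

Answer: ....O......O....
....O......O....
....O......O....
....O......O....
....O......O....
....O......O....
....O......O....
....O......O....
....O......O....
....O......O....
....O......O....
....O......O....
....O......O....
....O......O....
....O......O....
....O......O....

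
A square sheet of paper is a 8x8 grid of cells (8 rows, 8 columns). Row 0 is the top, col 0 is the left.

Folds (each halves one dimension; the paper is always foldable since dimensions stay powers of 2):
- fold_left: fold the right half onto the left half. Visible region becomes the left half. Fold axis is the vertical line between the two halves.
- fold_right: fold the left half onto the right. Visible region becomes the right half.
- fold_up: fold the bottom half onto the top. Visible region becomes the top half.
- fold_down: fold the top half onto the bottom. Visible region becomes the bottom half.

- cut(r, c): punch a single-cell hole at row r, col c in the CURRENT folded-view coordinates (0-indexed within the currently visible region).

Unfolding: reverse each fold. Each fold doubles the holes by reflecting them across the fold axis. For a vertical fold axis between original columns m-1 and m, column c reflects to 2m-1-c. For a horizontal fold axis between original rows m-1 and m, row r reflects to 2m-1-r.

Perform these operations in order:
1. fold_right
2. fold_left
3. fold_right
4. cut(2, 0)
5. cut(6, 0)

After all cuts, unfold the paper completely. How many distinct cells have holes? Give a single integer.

Answer: 16

Derivation:
Op 1 fold_right: fold axis v@4; visible region now rows[0,8) x cols[4,8) = 8x4
Op 2 fold_left: fold axis v@6; visible region now rows[0,8) x cols[4,6) = 8x2
Op 3 fold_right: fold axis v@5; visible region now rows[0,8) x cols[5,6) = 8x1
Op 4 cut(2, 0): punch at orig (2,5); cuts so far [(2, 5)]; region rows[0,8) x cols[5,6) = 8x1
Op 5 cut(6, 0): punch at orig (6,5); cuts so far [(2, 5), (6, 5)]; region rows[0,8) x cols[5,6) = 8x1
Unfold 1 (reflect across v@5): 4 holes -> [(2, 4), (2, 5), (6, 4), (6, 5)]
Unfold 2 (reflect across v@6): 8 holes -> [(2, 4), (2, 5), (2, 6), (2, 7), (6, 4), (6, 5), (6, 6), (6, 7)]
Unfold 3 (reflect across v@4): 16 holes -> [(2, 0), (2, 1), (2, 2), (2, 3), (2, 4), (2, 5), (2, 6), (2, 7), (6, 0), (6, 1), (6, 2), (6, 3), (6, 4), (6, 5), (6, 6), (6, 7)]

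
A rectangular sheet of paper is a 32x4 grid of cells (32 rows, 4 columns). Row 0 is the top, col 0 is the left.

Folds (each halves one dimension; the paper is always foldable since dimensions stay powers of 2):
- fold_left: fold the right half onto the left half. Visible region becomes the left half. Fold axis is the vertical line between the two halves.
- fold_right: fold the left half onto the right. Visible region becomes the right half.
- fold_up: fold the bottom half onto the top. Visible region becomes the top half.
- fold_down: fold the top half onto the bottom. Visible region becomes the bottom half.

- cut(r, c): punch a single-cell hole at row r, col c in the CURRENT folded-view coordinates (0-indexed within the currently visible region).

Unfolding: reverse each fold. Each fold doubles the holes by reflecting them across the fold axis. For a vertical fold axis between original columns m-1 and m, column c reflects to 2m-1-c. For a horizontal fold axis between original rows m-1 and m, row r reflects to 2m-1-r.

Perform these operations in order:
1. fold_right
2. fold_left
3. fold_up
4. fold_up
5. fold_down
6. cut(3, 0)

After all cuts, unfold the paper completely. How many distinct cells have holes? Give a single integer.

Op 1 fold_right: fold axis v@2; visible region now rows[0,32) x cols[2,4) = 32x2
Op 2 fold_left: fold axis v@3; visible region now rows[0,32) x cols[2,3) = 32x1
Op 3 fold_up: fold axis h@16; visible region now rows[0,16) x cols[2,3) = 16x1
Op 4 fold_up: fold axis h@8; visible region now rows[0,8) x cols[2,3) = 8x1
Op 5 fold_down: fold axis h@4; visible region now rows[4,8) x cols[2,3) = 4x1
Op 6 cut(3, 0): punch at orig (7,2); cuts so far [(7, 2)]; region rows[4,8) x cols[2,3) = 4x1
Unfold 1 (reflect across h@4): 2 holes -> [(0, 2), (7, 2)]
Unfold 2 (reflect across h@8): 4 holes -> [(0, 2), (7, 2), (8, 2), (15, 2)]
Unfold 3 (reflect across h@16): 8 holes -> [(0, 2), (7, 2), (8, 2), (15, 2), (16, 2), (23, 2), (24, 2), (31, 2)]
Unfold 4 (reflect across v@3): 16 holes -> [(0, 2), (0, 3), (7, 2), (7, 3), (8, 2), (8, 3), (15, 2), (15, 3), (16, 2), (16, 3), (23, 2), (23, 3), (24, 2), (24, 3), (31, 2), (31, 3)]
Unfold 5 (reflect across v@2): 32 holes -> [(0, 0), (0, 1), (0, 2), (0, 3), (7, 0), (7, 1), (7, 2), (7, 3), (8, 0), (8, 1), (8, 2), (8, 3), (15, 0), (15, 1), (15, 2), (15, 3), (16, 0), (16, 1), (16, 2), (16, 3), (23, 0), (23, 1), (23, 2), (23, 3), (24, 0), (24, 1), (24, 2), (24, 3), (31, 0), (31, 1), (31, 2), (31, 3)]

Answer: 32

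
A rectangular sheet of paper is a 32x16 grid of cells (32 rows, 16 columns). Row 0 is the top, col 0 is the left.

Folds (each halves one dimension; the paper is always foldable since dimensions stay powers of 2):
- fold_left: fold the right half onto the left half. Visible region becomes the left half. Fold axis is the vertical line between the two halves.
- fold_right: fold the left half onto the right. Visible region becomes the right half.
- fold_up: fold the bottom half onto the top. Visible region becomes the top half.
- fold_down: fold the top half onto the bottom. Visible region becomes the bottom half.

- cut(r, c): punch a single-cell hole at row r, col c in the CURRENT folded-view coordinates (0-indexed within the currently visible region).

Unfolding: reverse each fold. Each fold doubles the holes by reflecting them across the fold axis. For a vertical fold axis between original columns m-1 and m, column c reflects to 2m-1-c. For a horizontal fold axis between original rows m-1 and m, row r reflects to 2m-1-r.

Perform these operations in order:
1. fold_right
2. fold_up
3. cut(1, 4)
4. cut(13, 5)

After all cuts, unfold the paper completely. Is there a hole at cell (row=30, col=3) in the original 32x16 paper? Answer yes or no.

Op 1 fold_right: fold axis v@8; visible region now rows[0,32) x cols[8,16) = 32x8
Op 2 fold_up: fold axis h@16; visible region now rows[0,16) x cols[8,16) = 16x8
Op 3 cut(1, 4): punch at orig (1,12); cuts so far [(1, 12)]; region rows[0,16) x cols[8,16) = 16x8
Op 4 cut(13, 5): punch at orig (13,13); cuts so far [(1, 12), (13, 13)]; region rows[0,16) x cols[8,16) = 16x8
Unfold 1 (reflect across h@16): 4 holes -> [(1, 12), (13, 13), (18, 13), (30, 12)]
Unfold 2 (reflect across v@8): 8 holes -> [(1, 3), (1, 12), (13, 2), (13, 13), (18, 2), (18, 13), (30, 3), (30, 12)]
Holes: [(1, 3), (1, 12), (13, 2), (13, 13), (18, 2), (18, 13), (30, 3), (30, 12)]

Answer: yes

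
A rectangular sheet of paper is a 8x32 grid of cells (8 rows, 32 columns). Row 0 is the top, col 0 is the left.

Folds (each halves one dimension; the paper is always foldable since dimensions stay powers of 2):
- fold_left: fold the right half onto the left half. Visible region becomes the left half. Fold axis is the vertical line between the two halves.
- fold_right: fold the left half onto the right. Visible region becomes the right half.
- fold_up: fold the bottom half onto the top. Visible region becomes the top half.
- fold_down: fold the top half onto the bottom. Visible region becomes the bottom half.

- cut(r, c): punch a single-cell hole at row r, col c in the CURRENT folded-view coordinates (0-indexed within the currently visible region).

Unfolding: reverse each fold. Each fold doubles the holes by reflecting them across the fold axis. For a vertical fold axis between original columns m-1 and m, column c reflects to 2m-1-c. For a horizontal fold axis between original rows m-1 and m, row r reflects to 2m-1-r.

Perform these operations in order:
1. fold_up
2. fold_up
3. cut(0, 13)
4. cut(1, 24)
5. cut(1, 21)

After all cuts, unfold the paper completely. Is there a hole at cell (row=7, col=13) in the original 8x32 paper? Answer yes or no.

Answer: yes

Derivation:
Op 1 fold_up: fold axis h@4; visible region now rows[0,4) x cols[0,32) = 4x32
Op 2 fold_up: fold axis h@2; visible region now rows[0,2) x cols[0,32) = 2x32
Op 3 cut(0, 13): punch at orig (0,13); cuts so far [(0, 13)]; region rows[0,2) x cols[0,32) = 2x32
Op 4 cut(1, 24): punch at orig (1,24); cuts so far [(0, 13), (1, 24)]; region rows[0,2) x cols[0,32) = 2x32
Op 5 cut(1, 21): punch at orig (1,21); cuts so far [(0, 13), (1, 21), (1, 24)]; region rows[0,2) x cols[0,32) = 2x32
Unfold 1 (reflect across h@2): 6 holes -> [(0, 13), (1, 21), (1, 24), (2, 21), (2, 24), (3, 13)]
Unfold 2 (reflect across h@4): 12 holes -> [(0, 13), (1, 21), (1, 24), (2, 21), (2, 24), (3, 13), (4, 13), (5, 21), (5, 24), (6, 21), (6, 24), (7, 13)]
Holes: [(0, 13), (1, 21), (1, 24), (2, 21), (2, 24), (3, 13), (4, 13), (5, 21), (5, 24), (6, 21), (6, 24), (7, 13)]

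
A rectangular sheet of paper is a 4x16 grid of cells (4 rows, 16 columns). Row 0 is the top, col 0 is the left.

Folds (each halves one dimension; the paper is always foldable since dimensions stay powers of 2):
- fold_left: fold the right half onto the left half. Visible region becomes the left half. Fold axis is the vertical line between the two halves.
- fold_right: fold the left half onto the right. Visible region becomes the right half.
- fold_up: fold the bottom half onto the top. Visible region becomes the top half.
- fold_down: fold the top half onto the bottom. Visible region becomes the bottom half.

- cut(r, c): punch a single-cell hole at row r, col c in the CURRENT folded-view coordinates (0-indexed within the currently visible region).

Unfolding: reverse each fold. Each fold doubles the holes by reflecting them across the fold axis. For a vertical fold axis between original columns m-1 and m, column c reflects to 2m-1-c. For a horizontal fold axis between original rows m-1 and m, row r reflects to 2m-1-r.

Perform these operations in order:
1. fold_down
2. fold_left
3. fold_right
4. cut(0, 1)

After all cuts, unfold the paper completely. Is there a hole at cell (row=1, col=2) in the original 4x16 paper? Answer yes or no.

Answer: yes

Derivation:
Op 1 fold_down: fold axis h@2; visible region now rows[2,4) x cols[0,16) = 2x16
Op 2 fold_left: fold axis v@8; visible region now rows[2,4) x cols[0,8) = 2x8
Op 3 fold_right: fold axis v@4; visible region now rows[2,4) x cols[4,8) = 2x4
Op 4 cut(0, 1): punch at orig (2,5); cuts so far [(2, 5)]; region rows[2,4) x cols[4,8) = 2x4
Unfold 1 (reflect across v@4): 2 holes -> [(2, 2), (2, 5)]
Unfold 2 (reflect across v@8): 4 holes -> [(2, 2), (2, 5), (2, 10), (2, 13)]
Unfold 3 (reflect across h@2): 8 holes -> [(1, 2), (1, 5), (1, 10), (1, 13), (2, 2), (2, 5), (2, 10), (2, 13)]
Holes: [(1, 2), (1, 5), (1, 10), (1, 13), (2, 2), (2, 5), (2, 10), (2, 13)]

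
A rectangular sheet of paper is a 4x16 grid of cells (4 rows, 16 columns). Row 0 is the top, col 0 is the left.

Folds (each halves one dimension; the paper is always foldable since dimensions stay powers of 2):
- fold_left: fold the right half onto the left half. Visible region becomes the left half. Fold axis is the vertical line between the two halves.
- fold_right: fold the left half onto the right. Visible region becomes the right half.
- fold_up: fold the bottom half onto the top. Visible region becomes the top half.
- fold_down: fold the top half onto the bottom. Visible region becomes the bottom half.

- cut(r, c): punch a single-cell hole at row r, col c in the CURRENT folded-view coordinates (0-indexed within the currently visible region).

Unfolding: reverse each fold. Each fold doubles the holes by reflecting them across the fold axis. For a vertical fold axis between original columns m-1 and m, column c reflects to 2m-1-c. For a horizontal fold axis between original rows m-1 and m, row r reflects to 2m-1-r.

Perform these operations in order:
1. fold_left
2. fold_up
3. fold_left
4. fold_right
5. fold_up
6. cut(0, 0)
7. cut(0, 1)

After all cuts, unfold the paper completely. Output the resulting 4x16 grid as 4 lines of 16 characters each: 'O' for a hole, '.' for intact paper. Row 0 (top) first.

Op 1 fold_left: fold axis v@8; visible region now rows[0,4) x cols[0,8) = 4x8
Op 2 fold_up: fold axis h@2; visible region now rows[0,2) x cols[0,8) = 2x8
Op 3 fold_left: fold axis v@4; visible region now rows[0,2) x cols[0,4) = 2x4
Op 4 fold_right: fold axis v@2; visible region now rows[0,2) x cols[2,4) = 2x2
Op 5 fold_up: fold axis h@1; visible region now rows[0,1) x cols[2,4) = 1x2
Op 6 cut(0, 0): punch at orig (0,2); cuts so far [(0, 2)]; region rows[0,1) x cols[2,4) = 1x2
Op 7 cut(0, 1): punch at orig (0,3); cuts so far [(0, 2), (0, 3)]; region rows[0,1) x cols[2,4) = 1x2
Unfold 1 (reflect across h@1): 4 holes -> [(0, 2), (0, 3), (1, 2), (1, 3)]
Unfold 2 (reflect across v@2): 8 holes -> [(0, 0), (0, 1), (0, 2), (0, 3), (1, 0), (1, 1), (1, 2), (1, 3)]
Unfold 3 (reflect across v@4): 16 holes -> [(0, 0), (0, 1), (0, 2), (0, 3), (0, 4), (0, 5), (0, 6), (0, 7), (1, 0), (1, 1), (1, 2), (1, 3), (1, 4), (1, 5), (1, 6), (1, 7)]
Unfold 4 (reflect across h@2): 32 holes -> [(0, 0), (0, 1), (0, 2), (0, 3), (0, 4), (0, 5), (0, 6), (0, 7), (1, 0), (1, 1), (1, 2), (1, 3), (1, 4), (1, 5), (1, 6), (1, 7), (2, 0), (2, 1), (2, 2), (2, 3), (2, 4), (2, 5), (2, 6), (2, 7), (3, 0), (3, 1), (3, 2), (3, 3), (3, 4), (3, 5), (3, 6), (3, 7)]
Unfold 5 (reflect across v@8): 64 holes -> [(0, 0), (0, 1), (0, 2), (0, 3), (0, 4), (0, 5), (0, 6), (0, 7), (0, 8), (0, 9), (0, 10), (0, 11), (0, 12), (0, 13), (0, 14), (0, 15), (1, 0), (1, 1), (1, 2), (1, 3), (1, 4), (1, 5), (1, 6), (1, 7), (1, 8), (1, 9), (1, 10), (1, 11), (1, 12), (1, 13), (1, 14), (1, 15), (2, 0), (2, 1), (2, 2), (2, 3), (2, 4), (2, 5), (2, 6), (2, 7), (2, 8), (2, 9), (2, 10), (2, 11), (2, 12), (2, 13), (2, 14), (2, 15), (3, 0), (3, 1), (3, 2), (3, 3), (3, 4), (3, 5), (3, 6), (3, 7), (3, 8), (3, 9), (3, 10), (3, 11), (3, 12), (3, 13), (3, 14), (3, 15)]

Answer: OOOOOOOOOOOOOOOO
OOOOOOOOOOOOOOOO
OOOOOOOOOOOOOOOO
OOOOOOOOOOOOOOOO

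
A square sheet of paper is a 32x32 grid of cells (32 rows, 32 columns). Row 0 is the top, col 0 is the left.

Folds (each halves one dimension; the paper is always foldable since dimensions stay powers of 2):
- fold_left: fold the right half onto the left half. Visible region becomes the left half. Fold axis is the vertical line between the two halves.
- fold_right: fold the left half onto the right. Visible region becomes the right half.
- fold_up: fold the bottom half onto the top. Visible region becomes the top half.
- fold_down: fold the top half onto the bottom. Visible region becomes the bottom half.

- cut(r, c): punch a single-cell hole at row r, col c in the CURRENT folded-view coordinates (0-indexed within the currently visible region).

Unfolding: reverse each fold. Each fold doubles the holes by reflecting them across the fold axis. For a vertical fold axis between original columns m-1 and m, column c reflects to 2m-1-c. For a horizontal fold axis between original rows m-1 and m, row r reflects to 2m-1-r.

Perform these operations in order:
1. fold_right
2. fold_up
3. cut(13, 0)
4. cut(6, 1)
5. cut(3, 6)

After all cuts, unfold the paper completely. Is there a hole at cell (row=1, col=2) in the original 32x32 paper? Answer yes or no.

Op 1 fold_right: fold axis v@16; visible region now rows[0,32) x cols[16,32) = 32x16
Op 2 fold_up: fold axis h@16; visible region now rows[0,16) x cols[16,32) = 16x16
Op 3 cut(13, 0): punch at orig (13,16); cuts so far [(13, 16)]; region rows[0,16) x cols[16,32) = 16x16
Op 4 cut(6, 1): punch at orig (6,17); cuts so far [(6, 17), (13, 16)]; region rows[0,16) x cols[16,32) = 16x16
Op 5 cut(3, 6): punch at orig (3,22); cuts so far [(3, 22), (6, 17), (13, 16)]; region rows[0,16) x cols[16,32) = 16x16
Unfold 1 (reflect across h@16): 6 holes -> [(3, 22), (6, 17), (13, 16), (18, 16), (25, 17), (28, 22)]
Unfold 2 (reflect across v@16): 12 holes -> [(3, 9), (3, 22), (6, 14), (6, 17), (13, 15), (13, 16), (18, 15), (18, 16), (25, 14), (25, 17), (28, 9), (28, 22)]
Holes: [(3, 9), (3, 22), (6, 14), (6, 17), (13, 15), (13, 16), (18, 15), (18, 16), (25, 14), (25, 17), (28, 9), (28, 22)]

Answer: no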